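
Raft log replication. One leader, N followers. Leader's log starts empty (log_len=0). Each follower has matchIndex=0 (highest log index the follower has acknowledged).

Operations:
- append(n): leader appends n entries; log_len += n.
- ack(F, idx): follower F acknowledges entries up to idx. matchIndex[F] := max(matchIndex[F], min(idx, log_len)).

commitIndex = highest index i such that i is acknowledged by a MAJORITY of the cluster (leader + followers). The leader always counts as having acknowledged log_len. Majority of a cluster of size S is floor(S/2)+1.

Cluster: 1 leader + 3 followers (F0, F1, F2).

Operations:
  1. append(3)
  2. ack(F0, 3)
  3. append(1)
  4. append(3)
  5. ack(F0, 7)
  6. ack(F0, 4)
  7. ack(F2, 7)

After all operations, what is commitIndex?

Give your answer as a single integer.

Op 1: append 3 -> log_len=3
Op 2: F0 acks idx 3 -> match: F0=3 F1=0 F2=0; commitIndex=0
Op 3: append 1 -> log_len=4
Op 4: append 3 -> log_len=7
Op 5: F0 acks idx 7 -> match: F0=7 F1=0 F2=0; commitIndex=0
Op 6: F0 acks idx 4 -> match: F0=7 F1=0 F2=0; commitIndex=0
Op 7: F2 acks idx 7 -> match: F0=7 F1=0 F2=7; commitIndex=7

Answer: 7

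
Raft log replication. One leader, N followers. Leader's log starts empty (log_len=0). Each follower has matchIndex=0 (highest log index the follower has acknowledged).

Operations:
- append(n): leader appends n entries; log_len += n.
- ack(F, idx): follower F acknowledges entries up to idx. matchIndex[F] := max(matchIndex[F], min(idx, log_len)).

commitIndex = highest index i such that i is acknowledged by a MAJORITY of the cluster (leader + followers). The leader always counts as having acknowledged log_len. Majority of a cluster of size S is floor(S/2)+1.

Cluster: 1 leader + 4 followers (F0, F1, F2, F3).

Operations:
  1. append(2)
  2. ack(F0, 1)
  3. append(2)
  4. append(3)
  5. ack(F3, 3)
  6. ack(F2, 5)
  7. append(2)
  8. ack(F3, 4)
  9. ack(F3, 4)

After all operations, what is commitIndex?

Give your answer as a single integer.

Answer: 4

Derivation:
Op 1: append 2 -> log_len=2
Op 2: F0 acks idx 1 -> match: F0=1 F1=0 F2=0 F3=0; commitIndex=0
Op 3: append 2 -> log_len=4
Op 4: append 3 -> log_len=7
Op 5: F3 acks idx 3 -> match: F0=1 F1=0 F2=0 F3=3; commitIndex=1
Op 6: F2 acks idx 5 -> match: F0=1 F1=0 F2=5 F3=3; commitIndex=3
Op 7: append 2 -> log_len=9
Op 8: F3 acks idx 4 -> match: F0=1 F1=0 F2=5 F3=4; commitIndex=4
Op 9: F3 acks idx 4 -> match: F0=1 F1=0 F2=5 F3=4; commitIndex=4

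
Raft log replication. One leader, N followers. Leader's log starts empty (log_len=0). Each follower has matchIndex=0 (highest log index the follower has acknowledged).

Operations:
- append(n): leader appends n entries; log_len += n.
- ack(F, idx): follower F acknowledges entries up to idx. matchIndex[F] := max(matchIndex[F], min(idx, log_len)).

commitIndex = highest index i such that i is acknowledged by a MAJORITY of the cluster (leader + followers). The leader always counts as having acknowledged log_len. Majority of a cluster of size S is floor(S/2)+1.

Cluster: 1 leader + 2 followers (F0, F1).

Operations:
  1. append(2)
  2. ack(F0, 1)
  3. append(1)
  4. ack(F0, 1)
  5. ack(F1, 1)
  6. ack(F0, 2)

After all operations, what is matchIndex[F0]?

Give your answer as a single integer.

Answer: 2

Derivation:
Op 1: append 2 -> log_len=2
Op 2: F0 acks idx 1 -> match: F0=1 F1=0; commitIndex=1
Op 3: append 1 -> log_len=3
Op 4: F0 acks idx 1 -> match: F0=1 F1=0; commitIndex=1
Op 5: F1 acks idx 1 -> match: F0=1 F1=1; commitIndex=1
Op 6: F0 acks idx 2 -> match: F0=2 F1=1; commitIndex=2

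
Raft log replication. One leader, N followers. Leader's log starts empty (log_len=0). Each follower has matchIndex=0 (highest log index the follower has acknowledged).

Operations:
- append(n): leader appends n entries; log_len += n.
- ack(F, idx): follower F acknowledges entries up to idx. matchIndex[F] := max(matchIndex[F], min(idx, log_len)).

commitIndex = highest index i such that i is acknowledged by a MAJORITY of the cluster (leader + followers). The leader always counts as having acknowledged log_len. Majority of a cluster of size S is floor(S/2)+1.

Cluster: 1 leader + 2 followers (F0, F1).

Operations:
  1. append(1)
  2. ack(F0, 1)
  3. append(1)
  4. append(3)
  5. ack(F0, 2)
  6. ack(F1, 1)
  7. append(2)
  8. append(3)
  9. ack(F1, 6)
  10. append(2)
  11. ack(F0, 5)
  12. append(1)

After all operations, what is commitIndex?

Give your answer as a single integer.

Op 1: append 1 -> log_len=1
Op 2: F0 acks idx 1 -> match: F0=1 F1=0; commitIndex=1
Op 3: append 1 -> log_len=2
Op 4: append 3 -> log_len=5
Op 5: F0 acks idx 2 -> match: F0=2 F1=0; commitIndex=2
Op 6: F1 acks idx 1 -> match: F0=2 F1=1; commitIndex=2
Op 7: append 2 -> log_len=7
Op 8: append 3 -> log_len=10
Op 9: F1 acks idx 6 -> match: F0=2 F1=6; commitIndex=6
Op 10: append 2 -> log_len=12
Op 11: F0 acks idx 5 -> match: F0=5 F1=6; commitIndex=6
Op 12: append 1 -> log_len=13

Answer: 6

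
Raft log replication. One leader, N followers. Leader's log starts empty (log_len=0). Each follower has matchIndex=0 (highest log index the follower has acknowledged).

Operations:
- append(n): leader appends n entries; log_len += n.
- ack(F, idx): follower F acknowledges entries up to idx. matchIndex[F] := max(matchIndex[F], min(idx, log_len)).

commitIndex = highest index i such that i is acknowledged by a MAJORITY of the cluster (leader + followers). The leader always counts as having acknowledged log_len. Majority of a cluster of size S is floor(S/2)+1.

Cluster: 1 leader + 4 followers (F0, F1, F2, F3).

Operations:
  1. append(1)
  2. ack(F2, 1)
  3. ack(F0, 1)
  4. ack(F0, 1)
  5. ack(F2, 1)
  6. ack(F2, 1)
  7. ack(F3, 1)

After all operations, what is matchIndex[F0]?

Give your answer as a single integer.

Op 1: append 1 -> log_len=1
Op 2: F2 acks idx 1 -> match: F0=0 F1=0 F2=1 F3=0; commitIndex=0
Op 3: F0 acks idx 1 -> match: F0=1 F1=0 F2=1 F3=0; commitIndex=1
Op 4: F0 acks idx 1 -> match: F0=1 F1=0 F2=1 F3=0; commitIndex=1
Op 5: F2 acks idx 1 -> match: F0=1 F1=0 F2=1 F3=0; commitIndex=1
Op 6: F2 acks idx 1 -> match: F0=1 F1=0 F2=1 F3=0; commitIndex=1
Op 7: F3 acks idx 1 -> match: F0=1 F1=0 F2=1 F3=1; commitIndex=1

Answer: 1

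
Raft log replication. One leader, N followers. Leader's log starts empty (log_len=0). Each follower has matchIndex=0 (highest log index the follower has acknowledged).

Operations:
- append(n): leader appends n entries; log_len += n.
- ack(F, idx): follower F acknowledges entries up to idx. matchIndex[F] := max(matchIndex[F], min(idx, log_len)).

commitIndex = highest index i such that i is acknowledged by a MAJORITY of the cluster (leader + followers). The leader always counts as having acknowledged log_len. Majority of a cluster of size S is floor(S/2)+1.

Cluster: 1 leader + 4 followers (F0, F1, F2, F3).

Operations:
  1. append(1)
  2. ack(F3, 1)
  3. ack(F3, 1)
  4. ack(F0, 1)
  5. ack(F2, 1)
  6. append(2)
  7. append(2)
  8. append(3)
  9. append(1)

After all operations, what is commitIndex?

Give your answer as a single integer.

Answer: 1

Derivation:
Op 1: append 1 -> log_len=1
Op 2: F3 acks idx 1 -> match: F0=0 F1=0 F2=0 F3=1; commitIndex=0
Op 3: F3 acks idx 1 -> match: F0=0 F1=0 F2=0 F3=1; commitIndex=0
Op 4: F0 acks idx 1 -> match: F0=1 F1=0 F2=0 F3=1; commitIndex=1
Op 5: F2 acks idx 1 -> match: F0=1 F1=0 F2=1 F3=1; commitIndex=1
Op 6: append 2 -> log_len=3
Op 7: append 2 -> log_len=5
Op 8: append 3 -> log_len=8
Op 9: append 1 -> log_len=9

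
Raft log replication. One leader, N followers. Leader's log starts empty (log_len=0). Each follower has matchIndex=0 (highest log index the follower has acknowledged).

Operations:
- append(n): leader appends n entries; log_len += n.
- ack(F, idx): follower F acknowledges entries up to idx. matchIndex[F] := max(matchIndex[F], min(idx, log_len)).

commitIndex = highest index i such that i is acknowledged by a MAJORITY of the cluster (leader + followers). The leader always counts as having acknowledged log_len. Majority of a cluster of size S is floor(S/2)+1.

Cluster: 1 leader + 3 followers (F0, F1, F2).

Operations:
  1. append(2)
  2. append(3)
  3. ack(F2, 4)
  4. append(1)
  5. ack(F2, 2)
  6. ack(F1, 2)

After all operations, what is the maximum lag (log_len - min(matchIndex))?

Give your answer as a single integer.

Op 1: append 2 -> log_len=2
Op 2: append 3 -> log_len=5
Op 3: F2 acks idx 4 -> match: F0=0 F1=0 F2=4; commitIndex=0
Op 4: append 1 -> log_len=6
Op 5: F2 acks idx 2 -> match: F0=0 F1=0 F2=4; commitIndex=0
Op 6: F1 acks idx 2 -> match: F0=0 F1=2 F2=4; commitIndex=2

Answer: 6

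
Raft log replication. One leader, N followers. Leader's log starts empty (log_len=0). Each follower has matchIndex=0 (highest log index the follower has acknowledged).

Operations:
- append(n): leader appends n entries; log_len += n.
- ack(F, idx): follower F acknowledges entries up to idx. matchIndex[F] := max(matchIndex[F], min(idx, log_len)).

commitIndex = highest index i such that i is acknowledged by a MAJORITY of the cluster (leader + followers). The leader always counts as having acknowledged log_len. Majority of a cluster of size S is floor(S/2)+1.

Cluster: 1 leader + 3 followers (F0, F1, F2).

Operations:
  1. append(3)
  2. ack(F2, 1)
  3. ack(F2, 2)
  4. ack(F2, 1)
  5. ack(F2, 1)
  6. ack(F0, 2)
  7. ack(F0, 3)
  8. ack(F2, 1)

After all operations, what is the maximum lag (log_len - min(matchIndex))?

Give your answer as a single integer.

Op 1: append 3 -> log_len=3
Op 2: F2 acks idx 1 -> match: F0=0 F1=0 F2=1; commitIndex=0
Op 3: F2 acks idx 2 -> match: F0=0 F1=0 F2=2; commitIndex=0
Op 4: F2 acks idx 1 -> match: F0=0 F1=0 F2=2; commitIndex=0
Op 5: F2 acks idx 1 -> match: F0=0 F1=0 F2=2; commitIndex=0
Op 6: F0 acks idx 2 -> match: F0=2 F1=0 F2=2; commitIndex=2
Op 7: F0 acks idx 3 -> match: F0=3 F1=0 F2=2; commitIndex=2
Op 8: F2 acks idx 1 -> match: F0=3 F1=0 F2=2; commitIndex=2

Answer: 3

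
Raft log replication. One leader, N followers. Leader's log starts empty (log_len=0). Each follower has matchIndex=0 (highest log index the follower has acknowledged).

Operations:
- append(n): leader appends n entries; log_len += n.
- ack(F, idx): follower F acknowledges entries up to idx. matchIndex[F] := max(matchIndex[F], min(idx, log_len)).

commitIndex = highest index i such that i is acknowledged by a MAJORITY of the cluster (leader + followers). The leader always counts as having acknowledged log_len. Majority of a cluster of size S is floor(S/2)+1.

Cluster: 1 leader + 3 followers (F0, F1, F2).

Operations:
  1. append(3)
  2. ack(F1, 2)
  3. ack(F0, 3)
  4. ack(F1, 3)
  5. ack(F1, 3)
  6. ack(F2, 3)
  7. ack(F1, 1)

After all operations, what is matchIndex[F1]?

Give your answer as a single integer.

Answer: 3

Derivation:
Op 1: append 3 -> log_len=3
Op 2: F1 acks idx 2 -> match: F0=0 F1=2 F2=0; commitIndex=0
Op 3: F0 acks idx 3 -> match: F0=3 F1=2 F2=0; commitIndex=2
Op 4: F1 acks idx 3 -> match: F0=3 F1=3 F2=0; commitIndex=3
Op 5: F1 acks idx 3 -> match: F0=3 F1=3 F2=0; commitIndex=3
Op 6: F2 acks idx 3 -> match: F0=3 F1=3 F2=3; commitIndex=3
Op 7: F1 acks idx 1 -> match: F0=3 F1=3 F2=3; commitIndex=3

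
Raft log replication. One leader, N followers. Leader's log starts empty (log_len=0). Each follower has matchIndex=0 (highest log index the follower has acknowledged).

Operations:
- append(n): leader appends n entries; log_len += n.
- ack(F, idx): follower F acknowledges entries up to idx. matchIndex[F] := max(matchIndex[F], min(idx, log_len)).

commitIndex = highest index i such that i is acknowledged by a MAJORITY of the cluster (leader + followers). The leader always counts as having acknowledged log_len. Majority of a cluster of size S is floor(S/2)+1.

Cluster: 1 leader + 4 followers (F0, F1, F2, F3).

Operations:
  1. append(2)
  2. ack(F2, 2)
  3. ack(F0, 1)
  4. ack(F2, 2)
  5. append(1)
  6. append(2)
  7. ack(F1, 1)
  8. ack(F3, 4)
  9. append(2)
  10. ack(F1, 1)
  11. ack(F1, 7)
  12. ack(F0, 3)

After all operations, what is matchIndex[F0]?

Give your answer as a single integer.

Op 1: append 2 -> log_len=2
Op 2: F2 acks idx 2 -> match: F0=0 F1=0 F2=2 F3=0; commitIndex=0
Op 3: F0 acks idx 1 -> match: F0=1 F1=0 F2=2 F3=0; commitIndex=1
Op 4: F2 acks idx 2 -> match: F0=1 F1=0 F2=2 F3=0; commitIndex=1
Op 5: append 1 -> log_len=3
Op 6: append 2 -> log_len=5
Op 7: F1 acks idx 1 -> match: F0=1 F1=1 F2=2 F3=0; commitIndex=1
Op 8: F3 acks idx 4 -> match: F0=1 F1=1 F2=2 F3=4; commitIndex=2
Op 9: append 2 -> log_len=7
Op 10: F1 acks idx 1 -> match: F0=1 F1=1 F2=2 F3=4; commitIndex=2
Op 11: F1 acks idx 7 -> match: F0=1 F1=7 F2=2 F3=4; commitIndex=4
Op 12: F0 acks idx 3 -> match: F0=3 F1=7 F2=2 F3=4; commitIndex=4

Answer: 3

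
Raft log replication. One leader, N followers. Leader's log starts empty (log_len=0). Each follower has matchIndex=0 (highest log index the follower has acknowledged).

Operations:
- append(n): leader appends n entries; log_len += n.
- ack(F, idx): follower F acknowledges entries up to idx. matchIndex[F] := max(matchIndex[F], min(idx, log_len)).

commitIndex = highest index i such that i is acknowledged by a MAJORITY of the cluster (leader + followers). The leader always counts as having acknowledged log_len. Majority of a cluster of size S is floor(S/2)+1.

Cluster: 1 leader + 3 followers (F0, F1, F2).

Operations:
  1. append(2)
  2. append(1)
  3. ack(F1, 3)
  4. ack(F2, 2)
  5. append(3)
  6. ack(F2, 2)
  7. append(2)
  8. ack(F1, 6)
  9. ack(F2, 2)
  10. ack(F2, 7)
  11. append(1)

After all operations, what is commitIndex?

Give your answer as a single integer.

Op 1: append 2 -> log_len=2
Op 2: append 1 -> log_len=3
Op 3: F1 acks idx 3 -> match: F0=0 F1=3 F2=0; commitIndex=0
Op 4: F2 acks idx 2 -> match: F0=0 F1=3 F2=2; commitIndex=2
Op 5: append 3 -> log_len=6
Op 6: F2 acks idx 2 -> match: F0=0 F1=3 F2=2; commitIndex=2
Op 7: append 2 -> log_len=8
Op 8: F1 acks idx 6 -> match: F0=0 F1=6 F2=2; commitIndex=2
Op 9: F2 acks idx 2 -> match: F0=0 F1=6 F2=2; commitIndex=2
Op 10: F2 acks idx 7 -> match: F0=0 F1=6 F2=7; commitIndex=6
Op 11: append 1 -> log_len=9

Answer: 6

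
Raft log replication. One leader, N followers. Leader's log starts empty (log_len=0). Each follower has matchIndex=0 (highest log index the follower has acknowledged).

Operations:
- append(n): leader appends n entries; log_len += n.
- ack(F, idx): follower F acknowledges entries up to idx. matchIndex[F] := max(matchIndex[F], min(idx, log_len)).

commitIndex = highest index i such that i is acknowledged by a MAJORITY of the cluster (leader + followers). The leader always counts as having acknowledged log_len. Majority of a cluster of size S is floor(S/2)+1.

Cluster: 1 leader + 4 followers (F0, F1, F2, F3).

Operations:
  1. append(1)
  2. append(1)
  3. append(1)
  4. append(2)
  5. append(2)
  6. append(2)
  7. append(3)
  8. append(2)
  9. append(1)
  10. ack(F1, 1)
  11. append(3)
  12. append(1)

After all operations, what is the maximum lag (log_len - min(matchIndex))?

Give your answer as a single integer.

Answer: 19

Derivation:
Op 1: append 1 -> log_len=1
Op 2: append 1 -> log_len=2
Op 3: append 1 -> log_len=3
Op 4: append 2 -> log_len=5
Op 5: append 2 -> log_len=7
Op 6: append 2 -> log_len=9
Op 7: append 3 -> log_len=12
Op 8: append 2 -> log_len=14
Op 9: append 1 -> log_len=15
Op 10: F1 acks idx 1 -> match: F0=0 F1=1 F2=0 F3=0; commitIndex=0
Op 11: append 3 -> log_len=18
Op 12: append 1 -> log_len=19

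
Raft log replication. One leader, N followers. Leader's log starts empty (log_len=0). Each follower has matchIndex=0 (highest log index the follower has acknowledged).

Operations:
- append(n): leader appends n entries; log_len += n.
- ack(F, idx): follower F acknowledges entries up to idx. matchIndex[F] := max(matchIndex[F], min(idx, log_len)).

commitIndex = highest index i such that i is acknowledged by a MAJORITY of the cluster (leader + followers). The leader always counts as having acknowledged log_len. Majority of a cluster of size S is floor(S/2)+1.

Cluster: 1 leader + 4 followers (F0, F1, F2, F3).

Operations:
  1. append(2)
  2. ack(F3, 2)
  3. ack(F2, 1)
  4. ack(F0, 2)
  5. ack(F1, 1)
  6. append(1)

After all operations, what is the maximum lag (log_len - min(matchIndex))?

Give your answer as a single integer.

Answer: 2

Derivation:
Op 1: append 2 -> log_len=2
Op 2: F3 acks idx 2 -> match: F0=0 F1=0 F2=0 F3=2; commitIndex=0
Op 3: F2 acks idx 1 -> match: F0=0 F1=0 F2=1 F3=2; commitIndex=1
Op 4: F0 acks idx 2 -> match: F0=2 F1=0 F2=1 F3=2; commitIndex=2
Op 5: F1 acks idx 1 -> match: F0=2 F1=1 F2=1 F3=2; commitIndex=2
Op 6: append 1 -> log_len=3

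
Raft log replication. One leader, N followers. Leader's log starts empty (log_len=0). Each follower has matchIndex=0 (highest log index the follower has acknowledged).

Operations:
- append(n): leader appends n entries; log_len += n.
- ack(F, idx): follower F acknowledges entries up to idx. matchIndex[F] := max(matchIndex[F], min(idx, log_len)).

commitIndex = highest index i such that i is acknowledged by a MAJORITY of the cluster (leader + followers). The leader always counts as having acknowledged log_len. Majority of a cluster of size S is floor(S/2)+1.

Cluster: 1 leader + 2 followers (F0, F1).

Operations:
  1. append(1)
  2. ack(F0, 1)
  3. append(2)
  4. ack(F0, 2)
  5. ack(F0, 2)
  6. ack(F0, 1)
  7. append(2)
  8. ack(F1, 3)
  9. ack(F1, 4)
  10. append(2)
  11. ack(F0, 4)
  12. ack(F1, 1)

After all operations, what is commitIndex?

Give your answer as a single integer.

Op 1: append 1 -> log_len=1
Op 2: F0 acks idx 1 -> match: F0=1 F1=0; commitIndex=1
Op 3: append 2 -> log_len=3
Op 4: F0 acks idx 2 -> match: F0=2 F1=0; commitIndex=2
Op 5: F0 acks idx 2 -> match: F0=2 F1=0; commitIndex=2
Op 6: F0 acks idx 1 -> match: F0=2 F1=0; commitIndex=2
Op 7: append 2 -> log_len=5
Op 8: F1 acks idx 3 -> match: F0=2 F1=3; commitIndex=3
Op 9: F1 acks idx 4 -> match: F0=2 F1=4; commitIndex=4
Op 10: append 2 -> log_len=7
Op 11: F0 acks idx 4 -> match: F0=4 F1=4; commitIndex=4
Op 12: F1 acks idx 1 -> match: F0=4 F1=4; commitIndex=4

Answer: 4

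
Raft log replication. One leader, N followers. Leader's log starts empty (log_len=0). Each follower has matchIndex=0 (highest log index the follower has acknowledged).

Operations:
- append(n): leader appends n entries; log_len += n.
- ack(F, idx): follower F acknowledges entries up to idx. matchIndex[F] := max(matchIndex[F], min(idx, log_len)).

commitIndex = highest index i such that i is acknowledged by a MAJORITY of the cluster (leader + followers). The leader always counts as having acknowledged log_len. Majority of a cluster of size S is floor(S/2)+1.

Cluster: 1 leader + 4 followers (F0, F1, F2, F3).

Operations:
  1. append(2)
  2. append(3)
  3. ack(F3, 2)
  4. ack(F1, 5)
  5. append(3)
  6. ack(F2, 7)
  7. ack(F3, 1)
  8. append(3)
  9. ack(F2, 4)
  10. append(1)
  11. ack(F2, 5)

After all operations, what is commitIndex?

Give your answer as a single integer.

Answer: 5

Derivation:
Op 1: append 2 -> log_len=2
Op 2: append 3 -> log_len=5
Op 3: F3 acks idx 2 -> match: F0=0 F1=0 F2=0 F3=2; commitIndex=0
Op 4: F1 acks idx 5 -> match: F0=0 F1=5 F2=0 F3=2; commitIndex=2
Op 5: append 3 -> log_len=8
Op 6: F2 acks idx 7 -> match: F0=0 F1=5 F2=7 F3=2; commitIndex=5
Op 7: F3 acks idx 1 -> match: F0=0 F1=5 F2=7 F3=2; commitIndex=5
Op 8: append 3 -> log_len=11
Op 9: F2 acks idx 4 -> match: F0=0 F1=5 F2=7 F3=2; commitIndex=5
Op 10: append 1 -> log_len=12
Op 11: F2 acks idx 5 -> match: F0=0 F1=5 F2=7 F3=2; commitIndex=5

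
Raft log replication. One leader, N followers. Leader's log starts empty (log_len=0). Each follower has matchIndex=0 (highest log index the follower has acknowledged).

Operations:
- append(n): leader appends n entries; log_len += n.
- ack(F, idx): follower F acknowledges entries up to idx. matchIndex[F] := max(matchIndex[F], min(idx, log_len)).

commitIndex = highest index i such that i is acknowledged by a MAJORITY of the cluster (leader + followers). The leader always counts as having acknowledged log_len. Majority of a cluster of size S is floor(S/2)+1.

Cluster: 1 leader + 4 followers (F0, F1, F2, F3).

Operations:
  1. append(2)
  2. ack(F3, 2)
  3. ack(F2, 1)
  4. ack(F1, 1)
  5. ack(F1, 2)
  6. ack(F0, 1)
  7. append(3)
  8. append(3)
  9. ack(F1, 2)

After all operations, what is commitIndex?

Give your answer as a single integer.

Op 1: append 2 -> log_len=2
Op 2: F3 acks idx 2 -> match: F0=0 F1=0 F2=0 F3=2; commitIndex=0
Op 3: F2 acks idx 1 -> match: F0=0 F1=0 F2=1 F3=2; commitIndex=1
Op 4: F1 acks idx 1 -> match: F0=0 F1=1 F2=1 F3=2; commitIndex=1
Op 5: F1 acks idx 2 -> match: F0=0 F1=2 F2=1 F3=2; commitIndex=2
Op 6: F0 acks idx 1 -> match: F0=1 F1=2 F2=1 F3=2; commitIndex=2
Op 7: append 3 -> log_len=5
Op 8: append 3 -> log_len=8
Op 9: F1 acks idx 2 -> match: F0=1 F1=2 F2=1 F3=2; commitIndex=2

Answer: 2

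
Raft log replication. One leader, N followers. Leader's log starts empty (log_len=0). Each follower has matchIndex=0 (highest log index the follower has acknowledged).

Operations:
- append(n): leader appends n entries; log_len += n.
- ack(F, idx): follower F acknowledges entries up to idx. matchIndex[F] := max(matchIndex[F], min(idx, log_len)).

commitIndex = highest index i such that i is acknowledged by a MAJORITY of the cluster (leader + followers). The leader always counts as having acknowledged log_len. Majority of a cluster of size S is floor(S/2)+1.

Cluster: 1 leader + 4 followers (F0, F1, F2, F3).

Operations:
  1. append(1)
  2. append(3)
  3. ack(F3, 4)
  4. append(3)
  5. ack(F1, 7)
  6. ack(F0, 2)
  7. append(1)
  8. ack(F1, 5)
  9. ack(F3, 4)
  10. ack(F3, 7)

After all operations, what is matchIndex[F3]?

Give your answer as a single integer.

Answer: 7

Derivation:
Op 1: append 1 -> log_len=1
Op 2: append 3 -> log_len=4
Op 3: F3 acks idx 4 -> match: F0=0 F1=0 F2=0 F3=4; commitIndex=0
Op 4: append 3 -> log_len=7
Op 5: F1 acks idx 7 -> match: F0=0 F1=7 F2=0 F3=4; commitIndex=4
Op 6: F0 acks idx 2 -> match: F0=2 F1=7 F2=0 F3=4; commitIndex=4
Op 7: append 1 -> log_len=8
Op 8: F1 acks idx 5 -> match: F0=2 F1=7 F2=0 F3=4; commitIndex=4
Op 9: F3 acks idx 4 -> match: F0=2 F1=7 F2=0 F3=4; commitIndex=4
Op 10: F3 acks idx 7 -> match: F0=2 F1=7 F2=0 F3=7; commitIndex=7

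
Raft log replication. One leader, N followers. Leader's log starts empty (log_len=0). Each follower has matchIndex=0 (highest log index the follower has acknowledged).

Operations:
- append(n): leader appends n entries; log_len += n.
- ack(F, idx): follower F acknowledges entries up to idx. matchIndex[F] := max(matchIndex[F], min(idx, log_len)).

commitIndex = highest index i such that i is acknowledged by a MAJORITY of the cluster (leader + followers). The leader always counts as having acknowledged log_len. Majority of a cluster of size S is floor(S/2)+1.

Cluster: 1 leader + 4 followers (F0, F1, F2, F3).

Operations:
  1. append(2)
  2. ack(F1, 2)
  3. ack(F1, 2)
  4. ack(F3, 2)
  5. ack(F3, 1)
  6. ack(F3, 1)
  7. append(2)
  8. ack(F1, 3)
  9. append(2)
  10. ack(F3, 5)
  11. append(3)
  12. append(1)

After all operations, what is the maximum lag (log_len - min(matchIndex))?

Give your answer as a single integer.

Op 1: append 2 -> log_len=2
Op 2: F1 acks idx 2 -> match: F0=0 F1=2 F2=0 F3=0; commitIndex=0
Op 3: F1 acks idx 2 -> match: F0=0 F1=2 F2=0 F3=0; commitIndex=0
Op 4: F3 acks idx 2 -> match: F0=0 F1=2 F2=0 F3=2; commitIndex=2
Op 5: F3 acks idx 1 -> match: F0=0 F1=2 F2=0 F3=2; commitIndex=2
Op 6: F3 acks idx 1 -> match: F0=0 F1=2 F2=0 F3=2; commitIndex=2
Op 7: append 2 -> log_len=4
Op 8: F1 acks idx 3 -> match: F0=0 F1=3 F2=0 F3=2; commitIndex=2
Op 9: append 2 -> log_len=6
Op 10: F3 acks idx 5 -> match: F0=0 F1=3 F2=0 F3=5; commitIndex=3
Op 11: append 3 -> log_len=9
Op 12: append 1 -> log_len=10

Answer: 10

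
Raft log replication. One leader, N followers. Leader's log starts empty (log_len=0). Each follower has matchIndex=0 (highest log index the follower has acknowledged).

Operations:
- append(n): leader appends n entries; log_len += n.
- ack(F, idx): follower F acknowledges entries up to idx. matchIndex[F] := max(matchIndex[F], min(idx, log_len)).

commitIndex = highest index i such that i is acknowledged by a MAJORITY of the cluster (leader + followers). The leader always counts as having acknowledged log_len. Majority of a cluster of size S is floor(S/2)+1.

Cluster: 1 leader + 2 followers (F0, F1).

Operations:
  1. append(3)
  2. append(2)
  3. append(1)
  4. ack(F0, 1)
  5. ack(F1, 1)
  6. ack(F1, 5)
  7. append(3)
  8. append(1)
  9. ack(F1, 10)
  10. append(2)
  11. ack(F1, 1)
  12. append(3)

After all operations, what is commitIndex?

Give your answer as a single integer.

Answer: 10

Derivation:
Op 1: append 3 -> log_len=3
Op 2: append 2 -> log_len=5
Op 3: append 1 -> log_len=6
Op 4: F0 acks idx 1 -> match: F0=1 F1=0; commitIndex=1
Op 5: F1 acks idx 1 -> match: F0=1 F1=1; commitIndex=1
Op 6: F1 acks idx 5 -> match: F0=1 F1=5; commitIndex=5
Op 7: append 3 -> log_len=9
Op 8: append 1 -> log_len=10
Op 9: F1 acks idx 10 -> match: F0=1 F1=10; commitIndex=10
Op 10: append 2 -> log_len=12
Op 11: F1 acks idx 1 -> match: F0=1 F1=10; commitIndex=10
Op 12: append 3 -> log_len=15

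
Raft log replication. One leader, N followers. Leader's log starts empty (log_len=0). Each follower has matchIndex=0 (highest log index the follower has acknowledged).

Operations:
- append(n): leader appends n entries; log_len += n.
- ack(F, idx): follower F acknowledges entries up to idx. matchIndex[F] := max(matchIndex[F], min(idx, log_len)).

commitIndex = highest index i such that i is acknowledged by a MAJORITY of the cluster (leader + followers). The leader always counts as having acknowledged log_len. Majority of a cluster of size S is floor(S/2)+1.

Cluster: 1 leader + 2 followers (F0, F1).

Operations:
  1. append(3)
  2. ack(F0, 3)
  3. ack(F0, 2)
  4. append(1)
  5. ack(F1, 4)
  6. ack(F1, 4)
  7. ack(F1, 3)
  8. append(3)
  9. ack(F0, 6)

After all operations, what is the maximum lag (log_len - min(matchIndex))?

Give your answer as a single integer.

Op 1: append 3 -> log_len=3
Op 2: F0 acks idx 3 -> match: F0=3 F1=0; commitIndex=3
Op 3: F0 acks idx 2 -> match: F0=3 F1=0; commitIndex=3
Op 4: append 1 -> log_len=4
Op 5: F1 acks idx 4 -> match: F0=3 F1=4; commitIndex=4
Op 6: F1 acks idx 4 -> match: F0=3 F1=4; commitIndex=4
Op 7: F1 acks idx 3 -> match: F0=3 F1=4; commitIndex=4
Op 8: append 3 -> log_len=7
Op 9: F0 acks idx 6 -> match: F0=6 F1=4; commitIndex=6

Answer: 3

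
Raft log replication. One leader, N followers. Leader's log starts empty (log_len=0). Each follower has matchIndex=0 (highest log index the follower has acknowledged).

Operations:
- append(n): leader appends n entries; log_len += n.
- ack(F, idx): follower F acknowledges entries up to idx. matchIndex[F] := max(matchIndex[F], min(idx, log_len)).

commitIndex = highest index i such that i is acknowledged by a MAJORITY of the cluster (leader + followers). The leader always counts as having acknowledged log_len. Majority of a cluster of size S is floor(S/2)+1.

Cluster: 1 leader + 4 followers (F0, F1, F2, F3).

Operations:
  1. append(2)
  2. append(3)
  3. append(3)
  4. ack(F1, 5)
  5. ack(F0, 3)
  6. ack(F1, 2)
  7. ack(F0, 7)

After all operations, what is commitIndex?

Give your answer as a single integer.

Answer: 5

Derivation:
Op 1: append 2 -> log_len=2
Op 2: append 3 -> log_len=5
Op 3: append 3 -> log_len=8
Op 4: F1 acks idx 5 -> match: F0=0 F1=5 F2=0 F3=0; commitIndex=0
Op 5: F0 acks idx 3 -> match: F0=3 F1=5 F2=0 F3=0; commitIndex=3
Op 6: F1 acks idx 2 -> match: F0=3 F1=5 F2=0 F3=0; commitIndex=3
Op 7: F0 acks idx 7 -> match: F0=7 F1=5 F2=0 F3=0; commitIndex=5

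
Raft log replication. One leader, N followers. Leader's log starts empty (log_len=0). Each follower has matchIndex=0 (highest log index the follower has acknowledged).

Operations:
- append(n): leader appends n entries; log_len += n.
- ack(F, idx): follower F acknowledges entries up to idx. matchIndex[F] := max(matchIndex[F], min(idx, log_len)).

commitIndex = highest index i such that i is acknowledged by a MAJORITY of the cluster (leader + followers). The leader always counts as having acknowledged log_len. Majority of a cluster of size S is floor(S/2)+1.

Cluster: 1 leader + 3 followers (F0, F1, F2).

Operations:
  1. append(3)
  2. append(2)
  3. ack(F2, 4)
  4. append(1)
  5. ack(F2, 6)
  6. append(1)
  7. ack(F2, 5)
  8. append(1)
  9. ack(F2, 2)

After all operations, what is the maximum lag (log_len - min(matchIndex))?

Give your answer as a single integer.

Op 1: append 3 -> log_len=3
Op 2: append 2 -> log_len=5
Op 3: F2 acks idx 4 -> match: F0=0 F1=0 F2=4; commitIndex=0
Op 4: append 1 -> log_len=6
Op 5: F2 acks idx 6 -> match: F0=0 F1=0 F2=6; commitIndex=0
Op 6: append 1 -> log_len=7
Op 7: F2 acks idx 5 -> match: F0=0 F1=0 F2=6; commitIndex=0
Op 8: append 1 -> log_len=8
Op 9: F2 acks idx 2 -> match: F0=0 F1=0 F2=6; commitIndex=0

Answer: 8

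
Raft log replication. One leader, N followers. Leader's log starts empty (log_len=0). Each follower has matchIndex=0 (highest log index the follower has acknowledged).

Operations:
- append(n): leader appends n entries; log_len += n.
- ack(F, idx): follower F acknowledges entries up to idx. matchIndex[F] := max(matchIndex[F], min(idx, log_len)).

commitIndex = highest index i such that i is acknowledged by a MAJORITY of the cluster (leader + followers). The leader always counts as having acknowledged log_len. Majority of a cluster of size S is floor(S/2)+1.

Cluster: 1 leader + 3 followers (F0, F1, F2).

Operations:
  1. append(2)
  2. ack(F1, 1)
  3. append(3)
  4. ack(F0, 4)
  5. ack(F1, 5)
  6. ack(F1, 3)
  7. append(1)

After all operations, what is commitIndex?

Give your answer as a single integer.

Answer: 4

Derivation:
Op 1: append 2 -> log_len=2
Op 2: F1 acks idx 1 -> match: F0=0 F1=1 F2=0; commitIndex=0
Op 3: append 3 -> log_len=5
Op 4: F0 acks idx 4 -> match: F0=4 F1=1 F2=0; commitIndex=1
Op 5: F1 acks idx 5 -> match: F0=4 F1=5 F2=0; commitIndex=4
Op 6: F1 acks idx 3 -> match: F0=4 F1=5 F2=0; commitIndex=4
Op 7: append 1 -> log_len=6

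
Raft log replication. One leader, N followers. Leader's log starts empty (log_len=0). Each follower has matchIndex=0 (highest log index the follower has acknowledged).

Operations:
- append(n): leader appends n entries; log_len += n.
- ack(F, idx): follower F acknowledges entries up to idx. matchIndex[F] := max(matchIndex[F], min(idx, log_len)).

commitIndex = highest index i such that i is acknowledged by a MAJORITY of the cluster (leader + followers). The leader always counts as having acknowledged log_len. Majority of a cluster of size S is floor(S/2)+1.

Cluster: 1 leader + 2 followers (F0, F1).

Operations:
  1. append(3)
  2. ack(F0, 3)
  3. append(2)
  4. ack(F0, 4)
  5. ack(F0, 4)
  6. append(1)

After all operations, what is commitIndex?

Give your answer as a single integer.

Answer: 4

Derivation:
Op 1: append 3 -> log_len=3
Op 2: F0 acks idx 3 -> match: F0=3 F1=0; commitIndex=3
Op 3: append 2 -> log_len=5
Op 4: F0 acks idx 4 -> match: F0=4 F1=0; commitIndex=4
Op 5: F0 acks idx 4 -> match: F0=4 F1=0; commitIndex=4
Op 6: append 1 -> log_len=6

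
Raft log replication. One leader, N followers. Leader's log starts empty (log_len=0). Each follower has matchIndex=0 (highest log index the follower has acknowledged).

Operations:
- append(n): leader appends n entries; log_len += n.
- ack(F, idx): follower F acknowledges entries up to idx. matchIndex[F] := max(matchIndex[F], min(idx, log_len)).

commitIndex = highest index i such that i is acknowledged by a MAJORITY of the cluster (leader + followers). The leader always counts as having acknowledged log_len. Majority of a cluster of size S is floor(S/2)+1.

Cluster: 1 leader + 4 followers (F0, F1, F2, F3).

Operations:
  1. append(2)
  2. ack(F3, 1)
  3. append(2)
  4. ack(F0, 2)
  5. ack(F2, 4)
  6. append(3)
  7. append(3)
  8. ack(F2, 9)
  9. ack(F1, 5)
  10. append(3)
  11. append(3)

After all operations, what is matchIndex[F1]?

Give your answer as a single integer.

Answer: 5

Derivation:
Op 1: append 2 -> log_len=2
Op 2: F3 acks idx 1 -> match: F0=0 F1=0 F2=0 F3=1; commitIndex=0
Op 3: append 2 -> log_len=4
Op 4: F0 acks idx 2 -> match: F0=2 F1=0 F2=0 F3=1; commitIndex=1
Op 5: F2 acks idx 4 -> match: F0=2 F1=0 F2=4 F3=1; commitIndex=2
Op 6: append 3 -> log_len=7
Op 7: append 3 -> log_len=10
Op 8: F2 acks idx 9 -> match: F0=2 F1=0 F2=9 F3=1; commitIndex=2
Op 9: F1 acks idx 5 -> match: F0=2 F1=5 F2=9 F3=1; commitIndex=5
Op 10: append 3 -> log_len=13
Op 11: append 3 -> log_len=16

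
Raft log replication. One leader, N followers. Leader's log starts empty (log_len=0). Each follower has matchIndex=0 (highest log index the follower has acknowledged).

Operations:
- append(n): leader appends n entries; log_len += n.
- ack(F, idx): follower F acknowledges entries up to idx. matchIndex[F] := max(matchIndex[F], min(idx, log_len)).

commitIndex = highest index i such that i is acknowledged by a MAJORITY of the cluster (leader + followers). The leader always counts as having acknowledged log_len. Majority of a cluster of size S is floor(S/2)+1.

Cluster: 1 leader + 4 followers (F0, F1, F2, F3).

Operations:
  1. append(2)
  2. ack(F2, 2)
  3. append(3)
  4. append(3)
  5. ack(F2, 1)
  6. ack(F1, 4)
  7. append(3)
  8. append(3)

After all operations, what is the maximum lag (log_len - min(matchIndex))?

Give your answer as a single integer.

Op 1: append 2 -> log_len=2
Op 2: F2 acks idx 2 -> match: F0=0 F1=0 F2=2 F3=0; commitIndex=0
Op 3: append 3 -> log_len=5
Op 4: append 3 -> log_len=8
Op 5: F2 acks idx 1 -> match: F0=0 F1=0 F2=2 F3=0; commitIndex=0
Op 6: F1 acks idx 4 -> match: F0=0 F1=4 F2=2 F3=0; commitIndex=2
Op 7: append 3 -> log_len=11
Op 8: append 3 -> log_len=14

Answer: 14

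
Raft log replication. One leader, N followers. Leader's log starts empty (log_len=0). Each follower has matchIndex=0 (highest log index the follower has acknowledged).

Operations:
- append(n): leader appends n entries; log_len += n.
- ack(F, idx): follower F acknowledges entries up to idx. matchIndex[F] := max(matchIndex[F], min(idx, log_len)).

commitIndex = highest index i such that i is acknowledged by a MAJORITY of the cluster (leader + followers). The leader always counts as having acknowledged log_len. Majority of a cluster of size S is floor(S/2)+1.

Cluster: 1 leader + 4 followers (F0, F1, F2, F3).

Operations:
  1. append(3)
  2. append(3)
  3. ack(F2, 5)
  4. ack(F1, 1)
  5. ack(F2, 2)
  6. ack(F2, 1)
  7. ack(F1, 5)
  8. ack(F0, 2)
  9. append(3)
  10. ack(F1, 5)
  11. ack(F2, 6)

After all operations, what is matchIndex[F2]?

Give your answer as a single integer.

Answer: 6

Derivation:
Op 1: append 3 -> log_len=3
Op 2: append 3 -> log_len=6
Op 3: F2 acks idx 5 -> match: F0=0 F1=0 F2=5 F3=0; commitIndex=0
Op 4: F1 acks idx 1 -> match: F0=0 F1=1 F2=5 F3=0; commitIndex=1
Op 5: F2 acks idx 2 -> match: F0=0 F1=1 F2=5 F3=0; commitIndex=1
Op 6: F2 acks idx 1 -> match: F0=0 F1=1 F2=5 F3=0; commitIndex=1
Op 7: F1 acks idx 5 -> match: F0=0 F1=5 F2=5 F3=0; commitIndex=5
Op 8: F0 acks idx 2 -> match: F0=2 F1=5 F2=5 F3=0; commitIndex=5
Op 9: append 3 -> log_len=9
Op 10: F1 acks idx 5 -> match: F0=2 F1=5 F2=5 F3=0; commitIndex=5
Op 11: F2 acks idx 6 -> match: F0=2 F1=5 F2=6 F3=0; commitIndex=5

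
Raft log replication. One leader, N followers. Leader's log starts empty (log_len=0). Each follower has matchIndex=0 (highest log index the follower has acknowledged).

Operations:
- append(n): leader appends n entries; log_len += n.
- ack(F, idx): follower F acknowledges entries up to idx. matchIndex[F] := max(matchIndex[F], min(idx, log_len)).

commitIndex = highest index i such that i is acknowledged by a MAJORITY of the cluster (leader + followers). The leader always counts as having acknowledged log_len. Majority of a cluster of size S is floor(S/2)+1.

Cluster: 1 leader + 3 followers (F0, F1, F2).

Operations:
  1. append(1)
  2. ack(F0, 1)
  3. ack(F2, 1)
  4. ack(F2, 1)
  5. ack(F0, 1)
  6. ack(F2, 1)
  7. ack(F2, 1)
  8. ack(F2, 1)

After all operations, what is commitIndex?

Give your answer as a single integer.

Op 1: append 1 -> log_len=1
Op 2: F0 acks idx 1 -> match: F0=1 F1=0 F2=0; commitIndex=0
Op 3: F2 acks idx 1 -> match: F0=1 F1=0 F2=1; commitIndex=1
Op 4: F2 acks idx 1 -> match: F0=1 F1=0 F2=1; commitIndex=1
Op 5: F0 acks idx 1 -> match: F0=1 F1=0 F2=1; commitIndex=1
Op 6: F2 acks idx 1 -> match: F0=1 F1=0 F2=1; commitIndex=1
Op 7: F2 acks idx 1 -> match: F0=1 F1=0 F2=1; commitIndex=1
Op 8: F2 acks idx 1 -> match: F0=1 F1=0 F2=1; commitIndex=1

Answer: 1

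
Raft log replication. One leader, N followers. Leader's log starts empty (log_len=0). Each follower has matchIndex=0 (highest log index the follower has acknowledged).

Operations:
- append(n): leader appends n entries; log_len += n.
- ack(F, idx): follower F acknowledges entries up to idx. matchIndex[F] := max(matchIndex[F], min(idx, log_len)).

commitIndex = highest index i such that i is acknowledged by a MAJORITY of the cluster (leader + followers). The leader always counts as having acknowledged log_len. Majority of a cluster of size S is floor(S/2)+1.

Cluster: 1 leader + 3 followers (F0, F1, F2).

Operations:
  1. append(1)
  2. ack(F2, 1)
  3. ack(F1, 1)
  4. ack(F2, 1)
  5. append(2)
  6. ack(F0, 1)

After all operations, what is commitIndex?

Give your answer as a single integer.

Answer: 1

Derivation:
Op 1: append 1 -> log_len=1
Op 2: F2 acks idx 1 -> match: F0=0 F1=0 F2=1; commitIndex=0
Op 3: F1 acks idx 1 -> match: F0=0 F1=1 F2=1; commitIndex=1
Op 4: F2 acks idx 1 -> match: F0=0 F1=1 F2=1; commitIndex=1
Op 5: append 2 -> log_len=3
Op 6: F0 acks idx 1 -> match: F0=1 F1=1 F2=1; commitIndex=1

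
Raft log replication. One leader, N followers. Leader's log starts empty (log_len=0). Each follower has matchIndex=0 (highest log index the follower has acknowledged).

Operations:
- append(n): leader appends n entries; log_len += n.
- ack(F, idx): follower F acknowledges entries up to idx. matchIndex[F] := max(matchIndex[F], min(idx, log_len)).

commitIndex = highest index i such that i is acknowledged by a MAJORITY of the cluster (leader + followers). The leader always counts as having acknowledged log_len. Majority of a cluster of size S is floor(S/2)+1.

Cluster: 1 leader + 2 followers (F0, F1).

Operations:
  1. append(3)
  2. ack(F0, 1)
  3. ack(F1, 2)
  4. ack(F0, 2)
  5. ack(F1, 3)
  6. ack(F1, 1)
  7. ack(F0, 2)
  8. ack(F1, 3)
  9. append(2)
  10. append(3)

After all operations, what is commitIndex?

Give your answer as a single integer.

Answer: 3

Derivation:
Op 1: append 3 -> log_len=3
Op 2: F0 acks idx 1 -> match: F0=1 F1=0; commitIndex=1
Op 3: F1 acks idx 2 -> match: F0=1 F1=2; commitIndex=2
Op 4: F0 acks idx 2 -> match: F0=2 F1=2; commitIndex=2
Op 5: F1 acks idx 3 -> match: F0=2 F1=3; commitIndex=3
Op 6: F1 acks idx 1 -> match: F0=2 F1=3; commitIndex=3
Op 7: F0 acks idx 2 -> match: F0=2 F1=3; commitIndex=3
Op 8: F1 acks idx 3 -> match: F0=2 F1=3; commitIndex=3
Op 9: append 2 -> log_len=5
Op 10: append 3 -> log_len=8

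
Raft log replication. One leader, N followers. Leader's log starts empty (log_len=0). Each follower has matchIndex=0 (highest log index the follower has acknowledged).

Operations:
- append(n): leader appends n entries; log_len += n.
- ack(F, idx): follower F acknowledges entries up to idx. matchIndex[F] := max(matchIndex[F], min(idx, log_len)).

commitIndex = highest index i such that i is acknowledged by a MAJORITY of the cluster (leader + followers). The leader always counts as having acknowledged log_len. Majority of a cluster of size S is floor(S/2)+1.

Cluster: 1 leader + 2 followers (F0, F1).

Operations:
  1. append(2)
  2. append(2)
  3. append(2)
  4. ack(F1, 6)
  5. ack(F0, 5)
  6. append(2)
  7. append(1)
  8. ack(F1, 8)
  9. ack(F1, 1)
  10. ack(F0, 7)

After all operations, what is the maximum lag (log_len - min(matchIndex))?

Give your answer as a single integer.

Op 1: append 2 -> log_len=2
Op 2: append 2 -> log_len=4
Op 3: append 2 -> log_len=6
Op 4: F1 acks idx 6 -> match: F0=0 F1=6; commitIndex=6
Op 5: F0 acks idx 5 -> match: F0=5 F1=6; commitIndex=6
Op 6: append 2 -> log_len=8
Op 7: append 1 -> log_len=9
Op 8: F1 acks idx 8 -> match: F0=5 F1=8; commitIndex=8
Op 9: F1 acks idx 1 -> match: F0=5 F1=8; commitIndex=8
Op 10: F0 acks idx 7 -> match: F0=7 F1=8; commitIndex=8

Answer: 2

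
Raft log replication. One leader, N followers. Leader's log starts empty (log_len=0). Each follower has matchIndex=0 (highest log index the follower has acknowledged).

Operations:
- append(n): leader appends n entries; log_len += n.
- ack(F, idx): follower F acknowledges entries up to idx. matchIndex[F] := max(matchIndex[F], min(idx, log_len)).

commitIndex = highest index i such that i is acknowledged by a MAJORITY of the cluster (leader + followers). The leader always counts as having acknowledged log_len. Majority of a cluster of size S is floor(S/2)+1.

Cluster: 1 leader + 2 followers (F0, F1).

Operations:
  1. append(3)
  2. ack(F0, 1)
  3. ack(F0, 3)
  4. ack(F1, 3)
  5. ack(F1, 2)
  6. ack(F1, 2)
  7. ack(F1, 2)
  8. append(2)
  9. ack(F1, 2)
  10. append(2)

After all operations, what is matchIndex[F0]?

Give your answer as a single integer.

Answer: 3

Derivation:
Op 1: append 3 -> log_len=3
Op 2: F0 acks idx 1 -> match: F0=1 F1=0; commitIndex=1
Op 3: F0 acks idx 3 -> match: F0=3 F1=0; commitIndex=3
Op 4: F1 acks idx 3 -> match: F0=3 F1=3; commitIndex=3
Op 5: F1 acks idx 2 -> match: F0=3 F1=3; commitIndex=3
Op 6: F1 acks idx 2 -> match: F0=3 F1=3; commitIndex=3
Op 7: F1 acks idx 2 -> match: F0=3 F1=3; commitIndex=3
Op 8: append 2 -> log_len=5
Op 9: F1 acks idx 2 -> match: F0=3 F1=3; commitIndex=3
Op 10: append 2 -> log_len=7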